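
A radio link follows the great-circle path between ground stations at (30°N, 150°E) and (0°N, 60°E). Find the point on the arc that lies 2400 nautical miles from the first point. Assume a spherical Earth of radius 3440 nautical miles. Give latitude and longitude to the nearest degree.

Write both endpoints as unit vectors p₁, p₂ with components (cos φ cos λ, cos φ sin λ, sin φ).
The central angle between the endpoints is δ = arccos(p₁·p₂) ≈ 1.571 rad (90.0°). The total great-circle distance is δ·R ≈ 1.571 × 3440 ≈ 5404 nmi, so the target fraction is f = 2400/5404 ≈ 0.444.
Interpolate at f ≈ 0.444 with slerp weights a = sin((1−f)δ)/sin δ ≈ 0.766, b = sin(fδ)/sin δ ≈ 0.642.
p = a·p₁ + b·p₂ ≈ (-0.254, 0.888, 0.383); φ = arcsin(p_z) ≈ 22.53°, λ = atan2(p_y, p_x) ≈ 105.93°.

≈ (23°N, 106°E)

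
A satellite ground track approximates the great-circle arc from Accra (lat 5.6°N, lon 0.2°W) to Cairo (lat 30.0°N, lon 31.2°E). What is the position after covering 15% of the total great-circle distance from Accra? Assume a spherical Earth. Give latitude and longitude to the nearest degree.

≈ lat 10°N, lon 4°E

Convert each endpoint to a unit vector on the sphere (x = cos φ cos λ, y = cos φ sin λ, z = sin φ).
The central angle between the endpoints is δ = arccos(p₁·p₂) ≈ 0.669 rad (38.3°).
Interpolate at f = 0.15 with slerp weights a = sin((1−f)δ)/sin δ ≈ 0.868, b = sin(fδ)/sin δ ≈ 0.162.
p = a·p₁ + b·p₂ ≈ (0.984, 0.069, 0.165); φ = arcsin(p_z) ≈ 9.53°, λ = atan2(p_y, p_x) ≈ 4.04°.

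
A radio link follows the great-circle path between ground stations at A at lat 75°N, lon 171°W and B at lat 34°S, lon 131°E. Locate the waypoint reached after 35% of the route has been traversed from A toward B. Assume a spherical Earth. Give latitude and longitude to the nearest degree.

≈ lat 39°N, lon 149°E

From cos δ = sin φ₁ sin φ₂ + cos φ₁ cos φ₂ cos Δλ, the central angle is δ ≈ 2.011 rad (115.2°).
Interpolate at f = 0.35 with slerp weights a = sin((1−f)δ)/sin δ ≈ 1.067, b = sin(fδ)/sin δ ≈ 0.716.
p = a·p₁ + b·p₂ ≈ (-0.662, 0.405, 0.631); φ = arcsin(p_z) ≈ 39.12°, λ = atan2(p_y, p_x) ≈ 148.58°.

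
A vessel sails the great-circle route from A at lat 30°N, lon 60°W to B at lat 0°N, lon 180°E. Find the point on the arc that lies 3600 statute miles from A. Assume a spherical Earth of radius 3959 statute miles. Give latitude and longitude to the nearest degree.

Convert each endpoint to a unit vector on the sphere (x = cos φ cos λ, y = cos φ sin λ, z = sin φ).
The central angle between the endpoints is δ = arccos(p₁·p₂) ≈ 2.019 rad (115.7°). The total great-circle distance is δ·R ≈ 2.019 × 3959 ≈ 7992 mi, so the target fraction is f = 3600/7992 ≈ 0.450.
Interpolate at f ≈ 0.450 with slerp weights a = sin((1−f)δ)/sin δ ≈ 0.993, b = sin(fδ)/sin δ ≈ 0.875.
p = a·p₁ + b·p₂ ≈ (-0.445, -0.745, 0.497); φ = arcsin(p_z) ≈ 29.78°, λ = atan2(p_y, p_x) ≈ -120.87°.

≈ lat 30°N, lon 121°W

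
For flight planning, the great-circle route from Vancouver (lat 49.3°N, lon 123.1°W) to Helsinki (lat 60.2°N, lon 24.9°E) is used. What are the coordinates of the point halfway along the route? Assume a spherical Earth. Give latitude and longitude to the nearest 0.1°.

≈ lat 77.8°N, lon 74.3°W

Convert each endpoint to a unit vector on the sphere (x = cos φ cos λ, y = cos φ sin λ, z = sin φ).
The central angle between the endpoints is δ = arccos(p₁·p₂) ≈ 1.178 rad (67.5°).
Interpolate at f = 1/2 with slerp weights a = sin((1−f)δ)/sin δ ≈ 0.601, b = sin(fδ)/sin δ ≈ 0.601.
p = a·p₁ + b·p₂ ≈ (0.057, -0.203, 0.978); φ = arcsin(p_z) ≈ 77.85°, λ = atan2(p_y, p_x) ≈ -74.31°.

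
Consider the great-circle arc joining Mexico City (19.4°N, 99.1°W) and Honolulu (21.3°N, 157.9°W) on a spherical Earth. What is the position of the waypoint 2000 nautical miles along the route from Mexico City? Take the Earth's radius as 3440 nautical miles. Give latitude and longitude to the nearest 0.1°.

≈ 23.1°N, 134.7°W

Convert each endpoint to a unit vector on the sphere (x = cos φ cos λ, y = cos φ sin λ, z = sin φ).
The central angle between the endpoints is δ = arccos(p₁·p₂) ≈ 0.957 rad (54.8°). The total great-circle distance is δ·R ≈ 0.957 × 3440 ≈ 3292 nmi, so the target fraction is f = 2000/3292 ≈ 0.607.
Interpolate at f ≈ 0.607 with slerp weights a = sin((1−f)δ)/sin δ ≈ 0.449, b = sin(fδ)/sin δ ≈ 0.672.
p = a·p₁ + b·p₂ ≈ (-0.647, -0.653, 0.393); φ = arcsin(p_z) ≈ 23.15°, λ = atan2(p_y, p_x) ≈ -134.71°.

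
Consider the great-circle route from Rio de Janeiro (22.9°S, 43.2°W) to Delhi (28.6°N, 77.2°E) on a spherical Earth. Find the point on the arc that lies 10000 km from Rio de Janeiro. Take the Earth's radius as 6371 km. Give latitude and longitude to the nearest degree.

The haversine formula gives a central angle δ ≈ 2.209 rad (126.6°) between the endpoints. The total great-circle distance is δ·R ≈ 2.209 × 6371 ≈ 14072 km, so the target fraction is f = 10000/14072 ≈ 0.711.
Interpolate at f ≈ 0.711 with slerp weights a = sin((1−f)δ)/sin δ ≈ 0.743, b = sin(fδ)/sin δ ≈ 1.245.
p = a·p₁ + b·p₂ ≈ (0.741, 0.598, 0.307); φ = arcsin(p_z) ≈ 17.88°, λ = atan2(p_y, p_x) ≈ 38.89°.

≈ 18°N, 39°E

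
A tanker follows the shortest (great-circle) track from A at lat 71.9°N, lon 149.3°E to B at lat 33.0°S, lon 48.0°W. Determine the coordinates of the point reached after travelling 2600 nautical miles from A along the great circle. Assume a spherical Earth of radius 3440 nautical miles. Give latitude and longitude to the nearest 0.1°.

Convert each endpoint to a unit vector on the sphere (x = cos φ cos λ, y = cos φ sin λ, z = sin φ).
The central angle between the endpoints is δ = arccos(p₁·p₂) ≈ 2.444 rad (140.0°). The total great-circle distance is δ·R ≈ 2.444 × 3440 ≈ 8408 nmi, so the target fraction is f = 2600/8408 ≈ 0.309.
Interpolate at f ≈ 0.309 with slerp weights a = sin((1−f)δ)/sin δ ≈ 1.546, b = sin(fδ)/sin δ ≈ 1.068.
p = a·p₁ + b·p₂ ≈ (0.186, -0.420, 0.888); φ = arcsin(p_z) ≈ 62.63°, λ = atan2(p_y, p_x) ≈ -66.10°.

≈ lat 62.6°N, lon 66.1°W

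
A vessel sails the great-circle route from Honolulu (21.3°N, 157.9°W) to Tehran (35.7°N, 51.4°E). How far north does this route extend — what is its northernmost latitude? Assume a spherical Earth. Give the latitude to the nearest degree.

≈ 66°N

The great circle lies in the plane with unit normal n̂ = (p₁ × p₂)/|p₁ × p₂|.
Here n̂_z ≈ -0.414; the vertex latitude is φ_max = arccos|n̂_z| ≈ 65.5°.
Check via Clairaut: cos φ_max = |cos φ₁| · sin C = cos(21.3°)·sin(26.4°) ≈ 0.414, again giving ≈ 65.5°.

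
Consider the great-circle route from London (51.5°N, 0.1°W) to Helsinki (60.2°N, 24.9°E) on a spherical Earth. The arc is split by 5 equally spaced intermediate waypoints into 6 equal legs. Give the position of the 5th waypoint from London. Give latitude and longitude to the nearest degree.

Convert each endpoint to a unit vector on the sphere (x = cos φ cos λ, y = cos φ sin λ, z = sin φ).
The central angle between the endpoints is δ = arccos(p₁·p₂) ≈ 0.286 rad (16.4°).
Interpolate at f = 5/6 with slerp weights a = sin((1−f)δ)/sin δ ≈ 0.169, b = sin(fδ)/sin δ ≈ 0.837.
p = a·p₁ + b·p₂ ≈ (0.482, 0.175, 0.858); φ = arcsin(p_z) ≈ 59.13°, λ = atan2(p_y, p_x) ≈ 19.93°.

≈ 59°N, 20°E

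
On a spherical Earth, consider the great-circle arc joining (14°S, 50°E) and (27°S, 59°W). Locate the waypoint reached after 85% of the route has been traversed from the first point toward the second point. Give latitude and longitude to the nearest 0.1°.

≈ (31.5°S, 42.6°W)

Convert each endpoint to a unit vector on the sphere (x = cos φ cos λ, y = cos φ sin λ, z = sin φ).
The central angle between the endpoints is δ = arccos(p₁·p₂) ≈ 1.743 rad (99.9°).
Interpolate at f = 0.85 with slerp weights a = sin((1−f)δ)/sin δ ≈ 0.262, b = sin(fδ)/sin δ ≈ 1.011.
p = a·p₁ + b·p₂ ≈ (0.628, -0.577, -0.522); φ = arcsin(p_z) ≈ -31.50°, λ = atan2(p_y, p_x) ≈ -42.60°.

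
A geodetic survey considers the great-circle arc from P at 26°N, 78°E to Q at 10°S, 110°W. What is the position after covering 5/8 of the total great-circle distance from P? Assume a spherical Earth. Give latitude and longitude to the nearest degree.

Convert each endpoint to a unit vector on the sphere (x = cos φ cos λ, y = cos φ sin λ, z = sin φ).
The central angle between the endpoints is δ = arccos(p₁·p₂) ≈ 2.833 rad (162.3°).
Interpolate at f = 5/8 with slerp weights a = sin((1−f)δ)/sin δ ≈ 2.872, b = sin(fδ)/sin δ ≈ 3.223.
p = a·p₁ + b·p₂ ≈ (-0.549, -0.458, 0.699); φ = arcsin(p_z) ≈ 44.38°, λ = atan2(p_y, p_x) ≈ -140.18°.

≈ 44°N, 140°W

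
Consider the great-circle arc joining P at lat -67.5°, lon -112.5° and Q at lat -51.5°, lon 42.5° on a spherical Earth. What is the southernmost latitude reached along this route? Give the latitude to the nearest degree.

≈ -83°

The great circle lies in the plane with unit normal n̂ = (p₁ × p₂)/|p₁ × p₂|.
Here n̂_z ≈ +0.117; the vertex latitude is φ_max = arccos|n̂_z| ≈ 83.3°.
Check via Clairaut: cos φ_max = |cos φ₁| · sin C = cos(67.5°)·sin(162.2°) ≈ 0.117, again giving ≈ 83.3°.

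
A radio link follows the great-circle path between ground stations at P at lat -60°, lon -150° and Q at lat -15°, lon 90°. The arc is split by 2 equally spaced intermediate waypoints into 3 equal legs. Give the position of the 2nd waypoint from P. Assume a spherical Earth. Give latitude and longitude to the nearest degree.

The haversine formula gives a central angle δ ≈ 1.588 rad (91.0°) between the endpoints.
Interpolate at f = 2/3 with slerp weights a = sin((1−f)δ)/sin δ ≈ 0.505, b = sin(fδ)/sin δ ≈ 0.872.
p = a·p₁ + b·p₂ ≈ (-0.219, 0.716, -0.663); φ = arcsin(p_z) ≈ -41.53°, λ = atan2(p_y, p_x) ≈ 106.99°.

≈ lat -42°, lon 107°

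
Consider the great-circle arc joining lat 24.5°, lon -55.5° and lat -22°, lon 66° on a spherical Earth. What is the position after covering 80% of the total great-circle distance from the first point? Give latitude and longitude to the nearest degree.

≈ lat -14°, lon 41°

From cos δ = sin φ₁ sin φ₂ + cos φ₁ cos φ₂ cos Δλ, the central angle is δ ≈ 2.210 rad (126.6°).
Interpolate at f = 0.80 with slerp weights a = sin((1−f)δ)/sin δ ≈ 0.533, b = sin(fδ)/sin δ ≈ 1.222.
p = a·p₁ + b·p₂ ≈ (0.735, 0.635, -0.237); φ = arcsin(p_z) ≈ -13.69°, λ = atan2(p_y, p_x) ≈ 40.83°.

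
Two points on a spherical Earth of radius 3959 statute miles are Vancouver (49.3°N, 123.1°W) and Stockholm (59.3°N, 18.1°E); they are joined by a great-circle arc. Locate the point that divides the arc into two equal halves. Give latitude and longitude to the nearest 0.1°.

≈ 75.8°N, 71.6°W

From cos δ = sin φ₁ sin φ₂ + cos φ₁ cos φ₂ cos Δλ, the central angle is δ ≈ 1.168 rad (66.9°).
Interpolate at f = 1/2 with slerp weights a = sin((1−f)δ)/sin δ ≈ 0.599, b = sin(fδ)/sin δ ≈ 0.599.
p = a·p₁ + b·p₂ ≈ (0.077, -0.232, 0.970); φ = arcsin(p_z) ≈ 75.83°, λ = atan2(p_y, p_x) ≈ -71.57°.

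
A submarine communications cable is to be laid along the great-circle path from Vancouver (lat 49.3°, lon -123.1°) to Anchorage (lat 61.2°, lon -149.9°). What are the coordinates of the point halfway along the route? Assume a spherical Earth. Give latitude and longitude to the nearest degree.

Write both endpoints as unit vectors p₁, p₂ with components (cos φ cos λ, cos φ sin λ, sin φ).
The central angle between the endpoints is δ = arccos(p₁·p₂) ≈ 0.334 rad (19.1°).
Interpolate at f = 1/2 with slerp weights a = sin((1−f)δ)/sin δ ≈ 0.507, b = sin(fδ)/sin δ ≈ 0.507.
p = a·p₁ + b·p₂ ≈ (-0.392, -0.399, 0.829); φ = arcsin(p_z) ≈ 55.97°, λ = atan2(p_y, p_x) ≈ -134.45°.

≈ lat 56°, lon -134°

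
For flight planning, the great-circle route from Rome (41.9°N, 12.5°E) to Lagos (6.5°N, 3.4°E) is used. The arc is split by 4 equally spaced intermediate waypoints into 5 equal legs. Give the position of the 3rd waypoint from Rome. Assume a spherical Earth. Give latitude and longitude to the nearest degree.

≈ 21°N, 6°E

The haversine formula gives a central angle δ ≈ 0.634 rad (36.3°) between the endpoints.
Interpolate at f = 3/5 with slerp weights a = sin((1−f)δ)/sin δ ≈ 0.424, b = sin(fδ)/sin δ ≈ 0.627.
p = a·p₁ + b·p₂ ≈ (0.929, 0.105, 0.354); φ = arcsin(p_z) ≈ 20.72°, λ = atan2(p_y, p_x) ≈ 6.46°.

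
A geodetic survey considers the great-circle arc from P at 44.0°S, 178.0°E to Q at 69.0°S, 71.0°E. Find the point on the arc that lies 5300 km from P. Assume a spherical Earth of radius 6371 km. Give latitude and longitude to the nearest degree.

Convert each endpoint to a unit vector on the sphere (x = cos φ cos λ, y = cos φ sin λ, z = sin φ).
The central angle between the endpoints is δ = arccos(p₁·p₂) ≈ 0.960 rad (55.0°). The total great-circle distance is δ·R ≈ 0.960 × 6371 ≈ 6119 km, so the target fraction is f = 5300/6119 ≈ 0.866.
Interpolate at f ≈ 0.866 with slerp weights a = sin((1−f)δ)/sin δ ≈ 0.156, b = sin(fδ)/sin δ ≈ 0.902.
p = a·p₁ + b·p₂ ≈ (-0.007, 0.310, -0.951); φ = arcsin(p_z) ≈ -71.96°, λ = atan2(p_y, p_x) ≈ 91.34°.

≈ 72°S, 91°E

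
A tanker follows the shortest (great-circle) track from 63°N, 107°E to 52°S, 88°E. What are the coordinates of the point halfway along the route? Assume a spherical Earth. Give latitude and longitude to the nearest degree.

Convert each endpoint to a unit vector on the sphere (x = cos φ cos λ, y = cos φ sin λ, z = sin φ).
The central angle between the endpoints is δ = arccos(p₁·p₂) ≈ 2.024 rad (116.0°).
Interpolate at f = 1/2 with slerp weights a = sin((1−f)δ)/sin δ ≈ 0.943, b = sin(fδ)/sin δ ≈ 0.943.
p = a·p₁ + b·p₂ ≈ (-0.105, 0.990, 0.097); φ = arcsin(p_z) ≈ 5.57°, λ = atan2(p_y, p_x) ≈ 96.05°.

≈ 6°N, 96°E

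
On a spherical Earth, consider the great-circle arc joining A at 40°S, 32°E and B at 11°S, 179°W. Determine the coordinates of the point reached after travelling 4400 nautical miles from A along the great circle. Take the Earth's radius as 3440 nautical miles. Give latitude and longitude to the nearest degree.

≈ 51°S, 148°E

Write both endpoints as unit vectors p₁, p₂ with components (cos φ cos λ, cos φ sin λ, sin φ).
The central angle between the endpoints is δ = arccos(p₁·p₂) ≈ 2.120 rad (121.5°). The total great-circle distance is δ·R ≈ 2.120 × 3440 ≈ 7292 nmi, so the target fraction is f = 4400/7292 ≈ 0.603.
Interpolate at f ≈ 0.603 with slerp weights a = sin((1−f)δ)/sin δ ≈ 0.874, b = sin(fδ)/sin δ ≈ 1.123.
p = a·p₁ + b·p₂ ≈ (-0.534, 0.335, -0.776); φ = arcsin(p_z) ≈ -50.88°, λ = atan2(p_y, p_x) ≈ 147.89°.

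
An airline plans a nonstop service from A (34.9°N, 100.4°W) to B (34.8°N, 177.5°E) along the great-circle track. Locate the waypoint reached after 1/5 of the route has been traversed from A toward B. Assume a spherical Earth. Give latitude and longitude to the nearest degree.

≈ (40°N, 116°W)

Convert each endpoint to a unit vector on the sphere (x = cos φ cos λ, y = cos φ sin λ, z = sin φ).
The central angle between the endpoints is δ = arccos(p₁·p₂) ≈ 1.138 rad (65.2°).
Interpolate at f = 1/5 with slerp weights a = sin((1−f)δ)/sin δ ≈ 0.870, b = sin(fδ)/sin δ ≈ 0.249.
p = a·p₁ + b·p₂ ≈ (-0.333, -0.693, 0.640); φ = arcsin(p_z) ≈ 39.77°, λ = atan2(p_y, p_x) ≈ -115.65°.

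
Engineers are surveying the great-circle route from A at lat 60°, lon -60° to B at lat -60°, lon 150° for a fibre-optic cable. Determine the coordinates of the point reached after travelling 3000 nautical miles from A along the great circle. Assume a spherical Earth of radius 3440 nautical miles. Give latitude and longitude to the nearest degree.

≈ lat 28°, lon -118°

Write both endpoints as unit vectors p₁, p₂ with components (cos φ cos λ, cos φ sin λ, sin φ).
The central angle between the endpoints is δ = arccos(p₁·p₂) ≈ 2.882 rad (165.1°). The total great-circle distance is δ·R ≈ 2.882 × 3440 ≈ 9914 nmi, so the target fraction is f = 3000/9914 ≈ 0.303.
Interpolate at f ≈ 0.303 with slerp weights a = sin((1−f)δ)/sin δ ≈ 3.527, b = sin(fδ)/sin δ ≈ 2.983.
p = a·p₁ + b·p₂ ≈ (-0.410, -0.781, 0.471); φ = arcsin(p_z) ≈ 28.07°, λ = atan2(p_y, p_x) ≈ -117.70°.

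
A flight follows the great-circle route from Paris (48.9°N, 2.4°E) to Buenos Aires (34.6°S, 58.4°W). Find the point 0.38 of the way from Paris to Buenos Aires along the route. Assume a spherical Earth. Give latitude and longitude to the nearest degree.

≈ (19°N, 26°W)

Write both endpoints as unit vectors p₁, p₂ with components (cos φ cos λ, cos φ sin λ, sin φ).
The central angle between the endpoints is δ = arccos(p₁·p₂) ≈ 1.735 rad (99.4°).
Interpolate at f = 0.38 with slerp weights a = sin((1−f)δ)/sin δ ≈ 0.892, b = sin(fδ)/sin δ ≈ 0.621.
p = a·p₁ + b·p₂ ≈ (0.854, -0.411, 0.320); φ = arcsin(p_z) ≈ 18.64°, λ = atan2(p_y, p_x) ≈ -25.70°.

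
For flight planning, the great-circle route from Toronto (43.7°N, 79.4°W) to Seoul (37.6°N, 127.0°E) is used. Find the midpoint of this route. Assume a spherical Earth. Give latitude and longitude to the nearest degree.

≈ (75°N, 167°W)

Write both endpoints as unit vectors p₁, p₂ with components (cos φ cos λ, cos φ sin λ, sin φ).
The central angle between the endpoints is δ = arccos(p₁·p₂) ≈ 1.662 rad (95.3°).
Interpolate at f = 1/2 with slerp weights a = sin((1−f)δ)/sin δ ≈ 0.742, b = sin(fδ)/sin δ ≈ 0.742.
p = a·p₁ + b·p₂ ≈ (-0.255, -0.058, 0.965); φ = arcsin(p_z) ≈ 74.84°, λ = atan2(p_y, p_x) ≈ -167.24°.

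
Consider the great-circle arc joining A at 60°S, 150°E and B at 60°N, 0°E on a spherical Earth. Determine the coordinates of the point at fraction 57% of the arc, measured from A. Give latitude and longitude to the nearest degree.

Write both endpoints as unit vectors p₁, p₂ with components (cos φ cos λ, cos φ sin λ, sin φ).
The central angle between the endpoints is δ = arccos(p₁·p₂) ≈ 2.882 rad (165.1°).
Interpolate at f = 0.57 with slerp weights a = sin((1−f)δ)/sin δ ≈ 3.684, b = sin(fδ)/sin δ ≈ 3.886.
p = a·p₁ + b·p₂ ≈ (0.348, 0.921, 0.175); φ = arcsin(p_z) ≈ 10.08°, λ = atan2(p_y, p_x) ≈ 69.31°.

≈ 10°N, 69°E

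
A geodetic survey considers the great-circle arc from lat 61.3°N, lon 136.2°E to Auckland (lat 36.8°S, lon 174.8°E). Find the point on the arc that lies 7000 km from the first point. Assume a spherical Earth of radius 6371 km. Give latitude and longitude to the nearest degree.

From cos δ = sin φ₁ sin φ₂ + cos φ₁ cos φ₂ cos Δλ, the central angle is δ ≈ 1.798 rad (103.0°). The total great-circle distance is δ·R ≈ 1.798 × 6371 ≈ 11453 km, so the target fraction is f = 7000/11453 ≈ 0.611.
Interpolate at f ≈ 0.611 with slerp weights a = sin((1−f)δ)/sin δ ≈ 0.660, b = sin(fδ)/sin δ ≈ 0.914.
p = a·p₁ + b·p₂ ≈ (-0.958, 0.286, 0.032); φ = arcsin(p_z) ≈ 1.81°, λ = atan2(p_y, p_x) ≈ 163.38°.

≈ lat 2°N, lon 163°E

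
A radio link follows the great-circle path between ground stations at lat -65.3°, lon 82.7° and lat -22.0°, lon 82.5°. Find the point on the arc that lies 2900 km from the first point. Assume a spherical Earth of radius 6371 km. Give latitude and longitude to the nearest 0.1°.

From cos δ = sin φ₁ sin φ₂ + cos φ₁ cos φ₂ cos Δλ, the central angle is δ ≈ 0.756 rad (43.3°). The total great-circle distance is δ·R ≈ 0.756 × 6371 ≈ 4815 km, so the target fraction is f = 2900/4815 ≈ 0.602.
Interpolate at f ≈ 0.602 with slerp weights a = sin((1−f)δ)/sin δ ≈ 0.432, b = sin(fδ)/sin δ ≈ 0.641.
p = a·p₁ + b·p₂ ≈ (0.100, 0.768, -0.632); φ = arcsin(p_z) ≈ -39.22°, λ = atan2(p_y, p_x) ≈ 82.55°.

≈ lat -39.2°, lon 82.5°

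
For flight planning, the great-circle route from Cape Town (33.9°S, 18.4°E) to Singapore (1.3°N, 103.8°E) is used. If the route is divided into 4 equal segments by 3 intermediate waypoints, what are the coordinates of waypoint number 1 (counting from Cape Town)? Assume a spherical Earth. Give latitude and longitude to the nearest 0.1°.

≈ (29.9°S, 43.6°E)

Write both endpoints as unit vectors p₁, p₂ with components (cos φ cos λ, cos φ sin λ, sin φ).
The central angle between the endpoints is δ = arccos(p₁·p₂) ≈ 1.517 rad (86.9°).
Interpolate at f = 1/4 with slerp weights a = sin((1−f)δ)/sin δ ≈ 0.909, b = sin(fδ)/sin δ ≈ 0.371.
p = a·p₁ + b·p₂ ≈ (0.627, 0.598, -0.499); φ = arcsin(p_z) ≈ -29.91°, λ = atan2(p_y, p_x) ≈ 43.63°.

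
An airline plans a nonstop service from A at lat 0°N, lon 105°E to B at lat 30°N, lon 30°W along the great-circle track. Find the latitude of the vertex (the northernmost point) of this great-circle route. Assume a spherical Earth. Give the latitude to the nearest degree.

≈ 39°N

The great circle lies in the plane with unit normal n̂ = (p₁ × p₂)/|p₁ × p₂|.
Here n̂_z ≈ -0.775; the vertex latitude is φ_max = arccos|n̂_z| ≈ 39.2°.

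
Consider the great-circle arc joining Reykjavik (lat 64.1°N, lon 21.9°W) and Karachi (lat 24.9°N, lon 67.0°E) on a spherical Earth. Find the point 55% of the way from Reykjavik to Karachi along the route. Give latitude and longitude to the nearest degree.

≈ lat 50°N, lon 45°E

Convert each endpoint to a unit vector on the sphere (x = cos φ cos λ, y = cos φ sin λ, z = sin φ).
The central angle between the endpoints is δ = arccos(p₁·p₂) ≈ 1.174 rad (67.3°).
Interpolate at f = 0.55 with slerp weights a = sin((1−f)δ)/sin δ ≈ 0.547, b = sin(fδ)/sin δ ≈ 0.652.
p = a·p₁ + b·p₂ ≈ (0.453, 0.456, 0.766); φ = arcsin(p_z) ≈ 50.03°, λ = atan2(p_y, p_x) ≈ 45.19°.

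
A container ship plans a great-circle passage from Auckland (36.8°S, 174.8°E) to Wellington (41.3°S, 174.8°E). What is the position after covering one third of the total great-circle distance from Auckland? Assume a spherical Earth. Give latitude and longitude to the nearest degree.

≈ (38°S, 175°E)

From cos δ = sin φ₁ sin φ₂ + cos φ₁ cos φ₂ cos Δλ, the central angle is δ ≈ 0.079 rad (4.5°).
Interpolate at f = 1/3 with slerp weights a = sin((1−f)δ)/sin δ ≈ 0.667, b = sin(fδ)/sin δ ≈ 0.334.
p = a·p₁ + b·p₂ ≈ (-0.782, 0.071, -0.620); φ = arcsin(p_z) ≈ -38.30°, λ = atan2(p_y, p_x) ≈ 174.80°.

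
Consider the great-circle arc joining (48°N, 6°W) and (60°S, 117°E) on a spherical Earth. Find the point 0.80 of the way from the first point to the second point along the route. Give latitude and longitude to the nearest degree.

From cos δ = sin φ₁ sin φ₂ + cos φ₁ cos φ₂ cos Δλ, the central angle is δ ≈ 2.542 rad (145.7°).
Interpolate at f = 0.80 with slerp weights a = sin((1−f)δ)/sin δ ≈ 0.863, b = sin(fδ)/sin δ ≈ 1.586.
p = a·p₁ + b·p₂ ≈ (0.214, 0.646, -0.732); φ = arcsin(p_z) ≈ -47.08°, λ = atan2(p_y, p_x) ≈ 71.65°.

≈ (47°S, 72°E)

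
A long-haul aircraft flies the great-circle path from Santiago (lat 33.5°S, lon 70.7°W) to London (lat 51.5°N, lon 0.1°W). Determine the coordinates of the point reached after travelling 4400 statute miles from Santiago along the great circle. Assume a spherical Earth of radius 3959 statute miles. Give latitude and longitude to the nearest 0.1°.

≈ lat 20.4°N, lon 35.1°W

Convert each endpoint to a unit vector on the sphere (x = cos φ cos λ, y = cos φ sin λ, z = sin φ).
The central angle between the endpoints is δ = arccos(p₁·p₂) ≈ 1.833 rad (105.0°). The total great-circle distance is δ·R ≈ 1.833 × 3959 ≈ 7258 mi, so the target fraction is f = 4400/7258 ≈ 0.606.
Interpolate at f ≈ 0.606 with slerp weights a = sin((1−f)δ)/sin δ ≈ 0.684, b = sin(fδ)/sin δ ≈ 0.928.
p = a·p₁ + b·p₂ ≈ (0.766, -0.540, 0.349); φ = arcsin(p_z) ≈ 20.41°, λ = atan2(p_y, p_x) ≈ -35.15°.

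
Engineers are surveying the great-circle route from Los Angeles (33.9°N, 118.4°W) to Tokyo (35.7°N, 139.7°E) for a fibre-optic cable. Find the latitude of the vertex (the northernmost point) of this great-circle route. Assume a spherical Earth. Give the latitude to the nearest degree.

The great circle lies in the plane with unit normal n̂ = (p₁ × p₂)/|p₁ × p₂|.
Here n̂_z ≈ -0.671; the vertex latitude is φ_max = arccos|n̂_z| ≈ 47.8°.

≈ 48°N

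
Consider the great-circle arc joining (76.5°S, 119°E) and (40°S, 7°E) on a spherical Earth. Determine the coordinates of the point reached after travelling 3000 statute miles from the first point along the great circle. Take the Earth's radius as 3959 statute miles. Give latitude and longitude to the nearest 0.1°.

≈ (52.1°S, 12.3°E)

Write both endpoints as unit vectors p₁, p₂ with components (cos φ cos λ, cos φ sin λ, sin φ).
The central angle between the endpoints is δ = arccos(p₁·p₂) ≈ 0.979 rad (56.1°). The total great-circle distance is δ·R ≈ 0.979 × 3959 ≈ 3875 mi, so the target fraction is f = 3000/3875 ≈ 0.774.
Interpolate at f ≈ 0.774 with slerp weights a = sin((1−f)δ)/sin δ ≈ 0.264, b = sin(fδ)/sin δ ≈ 0.828.
p = a·p₁ + b·p₂ ≈ (0.600, 0.131, -0.789); φ = arcsin(p_z) ≈ -52.12°, λ = atan2(p_y, p_x) ≈ 12.34°.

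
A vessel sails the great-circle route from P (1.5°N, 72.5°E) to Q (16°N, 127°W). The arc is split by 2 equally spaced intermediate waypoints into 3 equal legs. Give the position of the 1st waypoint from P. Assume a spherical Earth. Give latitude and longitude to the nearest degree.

≈ (33°N, 116°E)

Write both endpoints as unit vectors p₁, p₂ with components (cos φ cos λ, cos φ sin λ, sin φ).
The central angle between the endpoints is δ = arccos(p₁·p₂) ≈ 2.687 rad (154.0°).
Interpolate at f = 1/3 with slerp weights a = sin((1−f)δ)/sin δ ≈ 2.224, b = sin(fδ)/sin δ ≈ 1.779.
p = a·p₁ + b·p₂ ≈ (-0.361, 0.754, 0.549); φ = arcsin(p_z) ≈ 33.27°, λ = atan2(p_y, p_x) ≈ 115.57°.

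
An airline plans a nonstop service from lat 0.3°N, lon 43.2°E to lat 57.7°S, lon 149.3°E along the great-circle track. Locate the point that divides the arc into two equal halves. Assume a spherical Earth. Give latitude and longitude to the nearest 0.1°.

≈ lat 40.2°S, lon 74.3°E

Convert each endpoint to a unit vector on the sphere (x = cos φ cos λ, y = cos φ sin λ, z = sin φ).
The central angle between the endpoints is δ = arccos(p₁·p₂) ≈ 1.724 rad (98.8°).
Interpolate at f = 1/2 with slerp weights a = sin((1−f)δ)/sin δ ≈ 0.768, b = sin(fδ)/sin δ ≈ 0.768.
p = a·p₁ + b·p₂ ≈ (0.207, 0.735, -0.645); φ = arcsin(p_z) ≈ -40.19°, λ = atan2(p_y, p_x) ≈ 74.28°.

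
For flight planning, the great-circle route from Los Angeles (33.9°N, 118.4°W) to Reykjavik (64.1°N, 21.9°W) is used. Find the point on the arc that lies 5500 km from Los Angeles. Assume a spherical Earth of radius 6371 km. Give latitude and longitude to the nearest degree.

Convert each endpoint to a unit vector on the sphere (x = cos φ cos λ, y = cos φ sin λ, z = sin φ).
The central angle between the endpoints is δ = arccos(p₁·p₂) ≈ 1.092 rad (62.6°). The total great-circle distance is δ·R ≈ 1.092 × 6371 ≈ 6957 km, so the target fraction is f = 5500/6957 ≈ 0.791.
Interpolate at f ≈ 0.791 with slerp weights a = sin((1−f)δ)/sin δ ≈ 0.255, b = sin(fδ)/sin δ ≈ 0.856.
p = a·p₁ + b·p₂ ≈ (0.246, -0.326, 0.913); φ = arcsin(p_z) ≈ 65.89°, λ = atan2(p_y, p_x) ≈ -52.95°.

≈ 66°N, 53°W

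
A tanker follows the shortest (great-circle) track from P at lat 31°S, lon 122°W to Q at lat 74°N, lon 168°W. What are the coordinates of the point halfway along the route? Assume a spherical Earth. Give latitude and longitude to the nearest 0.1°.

Convert each endpoint to a unit vector on the sphere (x = cos φ cos λ, y = cos φ sin λ, z = sin φ).
The central angle between the endpoints is δ = arccos(p₁·p₂) ≈ 1.908 rad (109.3°).
Interpolate at f = 1/2 with slerp weights a = sin((1−f)δ)/sin δ ≈ 0.864, b = sin(fδ)/sin δ ≈ 0.864.
p = a·p₁ + b·p₂ ≈ (-0.626, -0.678, 0.386); φ = arcsin(p_z) ≈ 22.69°, λ = atan2(p_y, p_x) ≈ -132.71°.

≈ lat 22.7°N, lon 132.7°W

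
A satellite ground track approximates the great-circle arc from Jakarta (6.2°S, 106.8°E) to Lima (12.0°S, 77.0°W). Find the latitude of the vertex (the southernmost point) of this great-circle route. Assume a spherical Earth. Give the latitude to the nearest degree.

≈ 78°S

The great circle lies in the plane with unit normal n̂ = (p₁ × p₂)/|p₁ × p₂|.
Here n̂_z ≈ +0.202; the vertex latitude is φ_max = arccos|n̂_z| ≈ 78.3°.
Check via Clairaut: cos φ_max = |cos φ₁| · sin C = cos(6.2°)·sin(168.3°) ≈ 0.202, again giving ≈ 78.3°.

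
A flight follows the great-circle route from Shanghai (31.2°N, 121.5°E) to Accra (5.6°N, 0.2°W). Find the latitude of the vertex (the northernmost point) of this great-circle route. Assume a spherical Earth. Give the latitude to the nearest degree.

≈ 38°N

The great circle lies in the plane with unit normal n̂ = (p₁ × p₂)/|p₁ × p₂|.
Here n̂_z ≈ -0.789; the vertex latitude is φ_max = arccos|n̂_z| ≈ 37.9°.
Check via Clairaut: cos φ_max = |cos φ₁| · sin C = cos(31.2°)·sin(67.3°) ≈ 0.789, again giving ≈ 37.9°.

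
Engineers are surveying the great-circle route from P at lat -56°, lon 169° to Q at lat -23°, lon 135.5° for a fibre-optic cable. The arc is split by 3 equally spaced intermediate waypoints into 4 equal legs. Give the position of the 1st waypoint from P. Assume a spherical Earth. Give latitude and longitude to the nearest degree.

≈ lat -49°, lon 157°

The haversine formula gives a central angle δ ≈ 0.718 rad (41.1°) between the endpoints.
Interpolate at f = 1/4 with slerp weights a = sin((1−f)δ)/sin δ ≈ 0.780, b = sin(fδ)/sin δ ≈ 0.271.
p = a·p₁ + b·p₂ ≈ (-0.606, 0.258, -0.752); φ = arcsin(p_z) ≈ -48.79°, λ = atan2(p_y, p_x) ≈ 156.92°.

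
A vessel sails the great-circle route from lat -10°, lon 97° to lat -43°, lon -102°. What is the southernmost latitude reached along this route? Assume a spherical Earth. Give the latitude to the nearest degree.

The great circle lies in the plane with unit normal n̂ = (p₁ × p₂)/|p₁ × p₂|.
Here n̂_z ≈ +0.284; the vertex latitude is φ_max = arccos|n̂_z| ≈ 73.5°.

≈ -74°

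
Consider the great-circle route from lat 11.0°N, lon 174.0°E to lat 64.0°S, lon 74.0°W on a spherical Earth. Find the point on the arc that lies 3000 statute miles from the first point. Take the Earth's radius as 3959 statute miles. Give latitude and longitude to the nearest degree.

Write both endpoints as unit vectors p₁, p₂ with components (cos φ cos λ, cos φ sin λ, sin φ).
The central angle between the endpoints is δ = arccos(p₁·p₂) ≈ 1.910 rad (109.4°). The total great-circle distance is δ·R ≈ 1.910 × 3959 ≈ 7562 mi, so the target fraction is f = 3000/7562 ≈ 0.397.
Interpolate at f ≈ 0.397 with slerp weights a = sin((1−f)δ)/sin δ ≈ 0.969, b = sin(fδ)/sin δ ≈ 0.729.
p = a·p₁ + b·p₂ ≈ (-0.858, -0.208, -0.470); φ = arcsin(p_z) ≈ -28.05°, λ = atan2(p_y, p_x) ≈ -166.39°.

≈ lat 28°S, lon 166°W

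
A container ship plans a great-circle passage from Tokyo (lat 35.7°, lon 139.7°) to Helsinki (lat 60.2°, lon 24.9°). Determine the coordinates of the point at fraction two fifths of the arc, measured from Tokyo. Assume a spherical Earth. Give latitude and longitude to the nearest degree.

Write both endpoints as unit vectors p₁, p₂ with components (cos φ cos λ, cos φ sin λ, sin φ).
The central angle between the endpoints is δ = arccos(p₁·p₂) ≈ 1.227 rad (70.3°).
Interpolate at f = 2/5 with slerp weights a = sin((1−f)δ)/sin δ ≈ 0.713, b = sin(fδ)/sin δ ≈ 0.501.
p = a·p₁ + b·p₂ ≈ (-0.216, 0.479, 0.851); φ = arcsin(p_z) ≈ 58.28°, λ = atan2(p_y, p_x) ≈ 114.26°.

≈ lat 58°, lon 114°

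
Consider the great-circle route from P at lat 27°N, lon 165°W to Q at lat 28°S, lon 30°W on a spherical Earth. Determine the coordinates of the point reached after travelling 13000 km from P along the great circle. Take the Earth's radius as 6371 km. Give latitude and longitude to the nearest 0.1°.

≈ lat 21.9°S, lon 55.0°W

Convert each endpoint to a unit vector on the sphere (x = cos φ cos λ, y = cos φ sin λ, z = sin φ).
The central angle between the endpoints is δ = arccos(p₁·p₂) ≈ 2.449 rad (140.3°). The total great-circle distance is δ·R ≈ 2.449 × 6371 ≈ 15601 km, so the target fraction is f = 13000/15601 ≈ 0.833.
Interpolate at f ≈ 0.833 with slerp weights a = sin((1−f)δ)/sin δ ≈ 0.622, b = sin(fδ)/sin δ ≈ 1.396.
p = a·p₁ + b·p₂ ≈ (0.533, -0.760, -0.373); φ = arcsin(p_z) ≈ -21.92°, λ = atan2(p_y, p_x) ≈ -54.97°.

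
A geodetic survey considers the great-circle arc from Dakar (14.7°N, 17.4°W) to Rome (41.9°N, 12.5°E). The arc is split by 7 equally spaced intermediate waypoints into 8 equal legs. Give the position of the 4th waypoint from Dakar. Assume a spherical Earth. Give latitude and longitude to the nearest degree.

From cos δ = sin φ₁ sin φ₂ + cos φ₁ cos φ₂ cos Δλ, the central angle is δ ≈ 0.654 rad (37.5°).
Interpolate at f = 4/8 with slerp weights a = sin((1−f)δ)/sin δ ≈ 0.528, b = sin(fδ)/sin δ ≈ 0.528.
p = a·p₁ + b·p₂ ≈ (0.871, -0.068, 0.487); φ = arcsin(p_z) ≈ 29.12°, λ = atan2(p_y, p_x) ≈ -4.44°.

≈ 29°N, 4°W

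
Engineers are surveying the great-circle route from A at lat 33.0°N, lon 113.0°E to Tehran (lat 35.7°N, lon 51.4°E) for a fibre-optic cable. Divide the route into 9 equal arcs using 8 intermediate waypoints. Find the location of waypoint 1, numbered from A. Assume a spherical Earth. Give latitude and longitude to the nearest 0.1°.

The haversine formula gives a central angle δ ≈ 0.874 rad (50.1°) between the endpoints.
Interpolate at f = 1/9 with slerp weights a = sin((1−f)δ)/sin δ ≈ 0.914, b = sin(fδ)/sin δ ≈ 0.126.
p = a·p₁ + b·p₂ ≈ (-0.236, 0.786, 0.572); φ = arcsin(p_z) ≈ 34.87°, λ = atan2(p_y, p_x) ≈ 106.68°.

≈ lat 34.9°N, lon 106.7°E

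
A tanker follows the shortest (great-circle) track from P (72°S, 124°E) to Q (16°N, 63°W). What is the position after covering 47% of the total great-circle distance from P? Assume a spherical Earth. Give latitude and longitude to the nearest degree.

Convert each endpoint to a unit vector on the sphere (x = cos φ cos λ, y = cos φ sin λ, z = sin φ).
The central angle between the endpoints is δ = arccos(p₁·p₂) ≈ 2.162 rad (123.8°).
Interpolate at f = 0.47 with slerp weights a = sin((1−f)δ)/sin δ ≈ 1.097, b = sin(fδ)/sin δ ≈ 1.023.
p = a·p₁ + b·p₂ ≈ (0.257, -0.596, -0.761); φ = arcsin(p_z) ≈ -49.56°, λ = atan2(p_y, p_x) ≈ -66.65°.

≈ (50°S, 67°W)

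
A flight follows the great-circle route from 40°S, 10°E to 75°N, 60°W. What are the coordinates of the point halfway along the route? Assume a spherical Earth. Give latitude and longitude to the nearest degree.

Write both endpoints as unit vectors p₁, p₂ with components (cos φ cos λ, cos φ sin λ, sin φ).
The central angle between the endpoints is δ = arccos(p₁·p₂) ≈ 2.157 rad (123.6°).
Interpolate at f = 1/2 with slerp weights a = sin((1−f)δ)/sin δ ≈ 1.058, b = sin(fδ)/sin δ ≈ 1.058.
p = a·p₁ + b·p₂ ≈ (0.935, -0.096, 0.342); φ = arcsin(p_z) ≈ 19.99°, λ = atan2(p_y, p_x) ≈ -5.89°.

≈ 20°N, 6°W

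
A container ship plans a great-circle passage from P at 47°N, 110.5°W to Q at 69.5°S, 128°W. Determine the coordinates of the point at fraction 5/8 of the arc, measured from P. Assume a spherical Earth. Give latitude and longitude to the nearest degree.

≈ 26°S, 118°W

From cos δ = sin φ₁ sin φ₂ + cos φ₁ cos φ₂ cos Δλ, the central angle is δ ≈ 2.046 rad (117.2°).
Interpolate at f = 5/8 with slerp weights a = sin((1−f)δ)/sin δ ≈ 0.780, b = sin(fδ)/sin δ ≈ 1.077.
p = a·p₁ + b·p₂ ≈ (-0.419, -0.796, -0.438); φ = arcsin(p_z) ≈ -25.96°, λ = atan2(p_y, p_x) ≈ -117.75°.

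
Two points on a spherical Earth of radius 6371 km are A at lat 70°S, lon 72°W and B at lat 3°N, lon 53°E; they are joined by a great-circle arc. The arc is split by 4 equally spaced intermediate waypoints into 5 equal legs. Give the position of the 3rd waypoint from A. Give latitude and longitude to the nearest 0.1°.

Convert each endpoint to a unit vector on the sphere (x = cos φ cos λ, y = cos φ sin λ, z = sin φ).
The central angle between the endpoints is δ = arccos(p₁·p₂) ≈ 1.818 rad (104.2°).
Interpolate at f = 3/5 with slerp weights a = sin((1−f)δ)/sin δ ≈ 0.686, b = sin(fδ)/sin δ ≈ 0.915.
p = a·p₁ + b·p₂ ≈ (0.622, 0.507, -0.597); φ = arcsin(p_z) ≈ -36.62°, λ = atan2(p_y, p_x) ≈ 39.15°.

≈ lat 36.6°S, lon 39.1°E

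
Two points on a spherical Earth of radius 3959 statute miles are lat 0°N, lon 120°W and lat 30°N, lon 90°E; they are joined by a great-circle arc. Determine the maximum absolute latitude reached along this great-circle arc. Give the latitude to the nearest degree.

The great circle lies in the plane with unit normal n̂ = (p₁ × p₂)/|p₁ × p₂|.
Here n̂_z ≈ -0.655; the vertex latitude is φ_max = arccos|n̂_z| ≈ 49.1°.
Check via Clairaut: cos φ_max = |cos φ₁| · sin C = cos(0.0°)·sin(40.9°) ≈ 0.655, again giving ≈ 49.1°.

≈ 49°N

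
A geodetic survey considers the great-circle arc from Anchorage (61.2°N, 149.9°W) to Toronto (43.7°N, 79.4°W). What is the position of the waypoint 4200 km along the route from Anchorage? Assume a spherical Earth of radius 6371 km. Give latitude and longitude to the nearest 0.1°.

≈ (48.1°N, 85.3°W)

Convert each endpoint to a unit vector on the sphere (x = cos φ cos λ, y = cos φ sin λ, z = sin φ).
The central angle between the endpoints is δ = arccos(p₁·p₂) ≈ 0.765 rad (43.8°). The total great-circle distance is δ·R ≈ 0.765 × 6371 ≈ 4871 km, so the target fraction is f = 4200/4871 ≈ 0.862.
Interpolate at f ≈ 0.862 with slerp weights a = sin((1−f)δ)/sin δ ≈ 0.152, b = sin(fδ)/sin δ ≈ 0.885.
p = a·p₁ + b·p₂ ≈ (0.054, -0.665, 0.744); φ = arcsin(p_z) ≈ 48.11°, λ = atan2(p_y, p_x) ≈ -85.33°.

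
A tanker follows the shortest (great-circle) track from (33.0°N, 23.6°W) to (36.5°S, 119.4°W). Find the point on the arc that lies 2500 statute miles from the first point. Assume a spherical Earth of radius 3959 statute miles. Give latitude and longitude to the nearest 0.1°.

Write both endpoints as unit vectors p₁, p₂ with components (cos φ cos λ, cos φ sin λ, sin φ).
The central angle between the endpoints is δ = arccos(p₁·p₂) ≈ 1.974 rad (113.1°). The total great-circle distance is δ·R ≈ 1.974 × 3959 ≈ 7814 mi, so the target fraction is f = 2500/7814 ≈ 0.320.
Interpolate at f ≈ 0.320 with slerp weights a = sin((1−f)δ)/sin δ ≈ 1.059, b = sin(fδ)/sin δ ≈ 0.642.
p = a·p₁ + b·p₂ ≈ (0.560, -0.805, 0.195); φ = arcsin(p_z) ≈ 11.24°, λ = atan2(p_y, p_x) ≈ -55.15°.

≈ (11.2°N, 55.2°W)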